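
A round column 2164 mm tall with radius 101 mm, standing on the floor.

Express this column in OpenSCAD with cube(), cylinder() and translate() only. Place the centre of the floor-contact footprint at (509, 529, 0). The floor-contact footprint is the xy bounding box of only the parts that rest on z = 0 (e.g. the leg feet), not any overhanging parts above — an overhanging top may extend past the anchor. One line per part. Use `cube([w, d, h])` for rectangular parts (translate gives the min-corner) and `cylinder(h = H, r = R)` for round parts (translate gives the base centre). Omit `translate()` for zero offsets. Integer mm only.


translate([509, 529, 0]) cylinder(h = 2164, r = 101);


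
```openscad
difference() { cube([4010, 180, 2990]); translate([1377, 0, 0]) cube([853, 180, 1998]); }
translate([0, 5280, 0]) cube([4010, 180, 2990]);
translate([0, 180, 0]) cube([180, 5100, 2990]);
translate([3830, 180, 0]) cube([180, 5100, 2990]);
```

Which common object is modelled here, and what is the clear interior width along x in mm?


A single room. The interior width is 3650 mm.

Four walls enclosing a rectangle with a door in the front wall — a room. Outside width 4010 minus two 180 mm walls gives 3650 mm.


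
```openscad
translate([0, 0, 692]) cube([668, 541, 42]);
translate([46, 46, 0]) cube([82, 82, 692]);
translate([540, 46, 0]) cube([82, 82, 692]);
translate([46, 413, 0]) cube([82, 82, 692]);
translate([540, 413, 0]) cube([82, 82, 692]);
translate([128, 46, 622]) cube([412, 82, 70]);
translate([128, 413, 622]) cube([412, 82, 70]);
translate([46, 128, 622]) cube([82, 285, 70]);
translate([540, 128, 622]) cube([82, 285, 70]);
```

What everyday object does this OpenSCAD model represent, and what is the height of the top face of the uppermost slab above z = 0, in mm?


A table. The table height is 734 mm.

A 668×541×42 slab sits at z = 692 on four 82 mm square posts — a table. The top surface is at 692 + 42 = 734 mm.


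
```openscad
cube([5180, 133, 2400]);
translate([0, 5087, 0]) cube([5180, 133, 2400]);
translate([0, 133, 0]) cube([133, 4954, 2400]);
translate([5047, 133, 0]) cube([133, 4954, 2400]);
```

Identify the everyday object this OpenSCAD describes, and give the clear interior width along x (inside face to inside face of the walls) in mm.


A house (or room) frame. The interior width is 4914 mm.

Four 2400 mm walls enclosing a rectangle with no floor or roof — a room or house frame. Outside width is 5180 mm and wall thickness is 133 mm, so the interior width is 5180 − 2 × 133 = 4914 mm.


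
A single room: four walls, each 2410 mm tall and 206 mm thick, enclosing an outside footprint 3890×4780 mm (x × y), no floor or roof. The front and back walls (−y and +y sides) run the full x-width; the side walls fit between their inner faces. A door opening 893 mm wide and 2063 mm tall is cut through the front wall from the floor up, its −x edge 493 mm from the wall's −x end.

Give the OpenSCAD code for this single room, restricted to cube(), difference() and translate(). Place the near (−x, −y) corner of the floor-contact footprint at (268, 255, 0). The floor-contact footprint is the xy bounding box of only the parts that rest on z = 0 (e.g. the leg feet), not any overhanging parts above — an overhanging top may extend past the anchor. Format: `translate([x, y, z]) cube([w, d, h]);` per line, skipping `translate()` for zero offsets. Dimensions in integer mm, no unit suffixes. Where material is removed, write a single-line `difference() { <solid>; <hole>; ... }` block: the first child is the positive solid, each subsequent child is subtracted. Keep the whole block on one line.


difference() { translate([268, 255, 0]) cube([3890, 206, 2410]); translate([761, 255, 0]) cube([893, 206, 2063]); }
translate([268, 4829, 0]) cube([3890, 206, 2410]);
translate([268, 461, 0]) cube([206, 4368, 2410]);
translate([3952, 461, 0]) cube([206, 4368, 2410]);


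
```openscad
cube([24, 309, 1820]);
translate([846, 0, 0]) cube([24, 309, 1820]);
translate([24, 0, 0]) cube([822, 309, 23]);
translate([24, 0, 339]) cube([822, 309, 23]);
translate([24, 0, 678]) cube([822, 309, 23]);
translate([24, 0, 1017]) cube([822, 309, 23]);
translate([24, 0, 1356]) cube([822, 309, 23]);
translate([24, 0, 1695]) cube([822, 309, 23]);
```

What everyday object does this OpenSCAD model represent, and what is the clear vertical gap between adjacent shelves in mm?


A bookshelf. The clear shelf gap is 316 mm.

Two tall side panels with 6 horizontal boards between them — a bookshelf. The first two shelf undersides are at z = 0 and z = 339; with shelf thickness 23, the clear gap is 339 − 0 − 23 = 316 mm.


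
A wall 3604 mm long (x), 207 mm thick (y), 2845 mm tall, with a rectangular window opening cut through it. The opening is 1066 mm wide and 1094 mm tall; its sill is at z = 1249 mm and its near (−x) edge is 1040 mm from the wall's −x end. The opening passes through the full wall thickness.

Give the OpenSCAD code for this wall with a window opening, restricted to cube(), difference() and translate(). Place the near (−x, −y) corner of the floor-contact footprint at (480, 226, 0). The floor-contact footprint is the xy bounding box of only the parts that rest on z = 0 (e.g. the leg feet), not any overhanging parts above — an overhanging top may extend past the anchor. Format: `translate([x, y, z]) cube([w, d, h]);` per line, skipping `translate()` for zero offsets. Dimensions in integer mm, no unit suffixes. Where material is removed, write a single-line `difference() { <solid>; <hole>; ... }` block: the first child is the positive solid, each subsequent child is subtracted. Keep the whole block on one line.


difference() { translate([480, 226, 0]) cube([3604, 207, 2845]); translate([1520, 226, 1249]) cube([1066, 207, 1094]); }


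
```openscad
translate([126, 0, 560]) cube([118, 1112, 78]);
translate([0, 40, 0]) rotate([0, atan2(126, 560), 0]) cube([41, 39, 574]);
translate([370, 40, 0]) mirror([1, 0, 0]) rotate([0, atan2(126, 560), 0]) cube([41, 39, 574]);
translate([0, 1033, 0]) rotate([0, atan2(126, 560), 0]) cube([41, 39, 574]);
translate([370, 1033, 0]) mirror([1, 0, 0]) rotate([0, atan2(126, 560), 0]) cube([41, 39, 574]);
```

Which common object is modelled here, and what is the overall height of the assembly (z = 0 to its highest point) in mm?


A sawhorse. The overall height is 638 mm.

A beam across two mirrored pairs of raked legs — a sawhorse. The beam's underside is at z = 560 (matching the legs' vertical rise in atan2(126, 560)) and the beam is 78 mm tall, so its top is at 560 + 78 = 638 mm. The raked legs top out at the beam's underside, so that is the highest point.


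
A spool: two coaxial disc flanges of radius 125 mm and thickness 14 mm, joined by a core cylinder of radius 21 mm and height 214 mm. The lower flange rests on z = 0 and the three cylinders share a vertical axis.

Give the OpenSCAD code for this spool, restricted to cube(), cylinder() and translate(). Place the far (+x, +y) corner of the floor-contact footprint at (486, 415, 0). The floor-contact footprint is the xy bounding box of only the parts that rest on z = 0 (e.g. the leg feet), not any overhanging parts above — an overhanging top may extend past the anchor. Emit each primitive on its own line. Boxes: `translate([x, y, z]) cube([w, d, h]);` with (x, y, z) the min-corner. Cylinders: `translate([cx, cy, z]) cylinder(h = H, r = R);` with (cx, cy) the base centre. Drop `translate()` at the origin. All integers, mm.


translate([361, 290, 0]) cylinder(h = 14, r = 125);
translate([361, 290, 14]) cylinder(h = 214, r = 21);
translate([361, 290, 228]) cylinder(h = 14, r = 125);


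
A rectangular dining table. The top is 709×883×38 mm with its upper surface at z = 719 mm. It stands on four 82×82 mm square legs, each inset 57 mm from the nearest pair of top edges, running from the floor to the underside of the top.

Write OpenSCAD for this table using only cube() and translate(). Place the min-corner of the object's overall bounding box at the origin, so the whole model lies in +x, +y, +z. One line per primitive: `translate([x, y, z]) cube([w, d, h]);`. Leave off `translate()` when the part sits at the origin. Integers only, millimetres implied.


translate([0, 0, 681]) cube([709, 883, 38]);
translate([57, 57, 0]) cube([82, 82, 681]);
translate([570, 57, 0]) cube([82, 82, 681]);
translate([57, 744, 0]) cube([82, 82, 681]);
translate([570, 744, 0]) cube([82, 82, 681]);


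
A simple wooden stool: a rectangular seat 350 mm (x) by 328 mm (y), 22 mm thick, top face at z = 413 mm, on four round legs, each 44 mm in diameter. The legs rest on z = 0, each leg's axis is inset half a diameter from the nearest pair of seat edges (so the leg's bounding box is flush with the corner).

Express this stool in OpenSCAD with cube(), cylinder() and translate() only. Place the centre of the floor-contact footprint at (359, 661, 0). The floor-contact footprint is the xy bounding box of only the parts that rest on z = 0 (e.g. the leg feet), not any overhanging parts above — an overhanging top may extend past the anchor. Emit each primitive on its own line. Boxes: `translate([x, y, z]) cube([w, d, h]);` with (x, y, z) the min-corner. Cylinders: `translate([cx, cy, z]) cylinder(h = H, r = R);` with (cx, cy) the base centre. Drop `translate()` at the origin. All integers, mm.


translate([184, 497, 391]) cube([350, 328, 22]);
translate([206, 519, 0]) cylinder(h = 391, r = 22);
translate([512, 519, 0]) cylinder(h = 391, r = 22);
translate([206, 803, 0]) cylinder(h = 391, r = 22);
translate([512, 803, 0]) cylinder(h = 391, r = 22);


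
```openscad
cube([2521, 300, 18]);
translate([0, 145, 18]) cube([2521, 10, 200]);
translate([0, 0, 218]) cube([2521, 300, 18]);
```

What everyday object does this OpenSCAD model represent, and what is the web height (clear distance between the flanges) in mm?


An I-beam. The web height is 200 mm.

Two wide flanges with a thin centred web — an I-beam. Overall 236 mm minus two 18 mm flanges gives a web of 236 − 2·18 = 200 mm.


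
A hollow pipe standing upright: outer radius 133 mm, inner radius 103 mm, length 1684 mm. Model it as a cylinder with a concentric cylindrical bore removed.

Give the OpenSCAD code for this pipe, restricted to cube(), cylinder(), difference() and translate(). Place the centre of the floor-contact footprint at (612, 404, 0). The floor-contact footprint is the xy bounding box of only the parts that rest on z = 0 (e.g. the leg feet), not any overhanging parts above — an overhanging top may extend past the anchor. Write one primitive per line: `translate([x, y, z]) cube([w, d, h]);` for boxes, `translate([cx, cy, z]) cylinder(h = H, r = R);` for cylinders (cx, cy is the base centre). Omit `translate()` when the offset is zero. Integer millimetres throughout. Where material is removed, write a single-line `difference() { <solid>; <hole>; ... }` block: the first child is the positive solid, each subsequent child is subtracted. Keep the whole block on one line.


difference() { translate([612, 404, 0]) cylinder(h = 1684, r = 133); translate([612, 404, 0]) cylinder(h = 1684, r = 103); }


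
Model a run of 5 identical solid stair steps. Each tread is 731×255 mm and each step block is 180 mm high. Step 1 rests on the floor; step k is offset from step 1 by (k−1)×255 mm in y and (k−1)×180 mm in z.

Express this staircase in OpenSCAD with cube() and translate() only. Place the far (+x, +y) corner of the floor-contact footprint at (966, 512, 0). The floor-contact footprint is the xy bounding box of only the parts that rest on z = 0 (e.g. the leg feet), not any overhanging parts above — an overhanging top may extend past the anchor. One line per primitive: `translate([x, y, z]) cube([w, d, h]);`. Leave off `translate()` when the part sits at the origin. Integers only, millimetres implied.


translate([235, 257, 0]) cube([731, 255, 180]);
translate([235, 512, 180]) cube([731, 255, 180]);
translate([235, 767, 360]) cube([731, 255, 180]);
translate([235, 1022, 540]) cube([731, 255, 180]);
translate([235, 1277, 720]) cube([731, 255, 180]);


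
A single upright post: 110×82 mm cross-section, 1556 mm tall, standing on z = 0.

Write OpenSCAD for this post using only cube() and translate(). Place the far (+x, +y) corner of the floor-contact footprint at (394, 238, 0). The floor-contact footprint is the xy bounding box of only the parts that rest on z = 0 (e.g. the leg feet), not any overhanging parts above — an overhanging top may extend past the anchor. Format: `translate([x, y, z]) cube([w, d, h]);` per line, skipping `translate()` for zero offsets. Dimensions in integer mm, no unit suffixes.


translate([284, 156, 0]) cube([110, 82, 1556]);


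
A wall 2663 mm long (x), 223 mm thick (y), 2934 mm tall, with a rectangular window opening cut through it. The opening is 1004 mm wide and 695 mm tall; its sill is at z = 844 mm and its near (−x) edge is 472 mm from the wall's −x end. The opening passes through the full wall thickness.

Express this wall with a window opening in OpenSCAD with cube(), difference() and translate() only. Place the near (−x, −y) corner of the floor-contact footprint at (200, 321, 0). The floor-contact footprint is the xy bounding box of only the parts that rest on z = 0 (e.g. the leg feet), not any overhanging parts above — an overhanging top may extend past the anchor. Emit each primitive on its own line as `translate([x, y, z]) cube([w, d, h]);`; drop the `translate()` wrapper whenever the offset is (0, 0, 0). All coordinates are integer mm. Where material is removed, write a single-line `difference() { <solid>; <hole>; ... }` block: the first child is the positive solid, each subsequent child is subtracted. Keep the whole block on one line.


difference() { translate([200, 321, 0]) cube([2663, 223, 2934]); translate([672, 321, 844]) cube([1004, 223, 695]); }


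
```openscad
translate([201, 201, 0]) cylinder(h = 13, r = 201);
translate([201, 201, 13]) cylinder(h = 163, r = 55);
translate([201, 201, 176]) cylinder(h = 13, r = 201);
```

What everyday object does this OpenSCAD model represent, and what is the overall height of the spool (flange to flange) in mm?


A spool. The overall height is 189 mm.

Three coaxial cylinders, large–small–large — a spool. Two 13 mm flanges and a 163 mm core give 13 + 163 + 13 = 189 mm.


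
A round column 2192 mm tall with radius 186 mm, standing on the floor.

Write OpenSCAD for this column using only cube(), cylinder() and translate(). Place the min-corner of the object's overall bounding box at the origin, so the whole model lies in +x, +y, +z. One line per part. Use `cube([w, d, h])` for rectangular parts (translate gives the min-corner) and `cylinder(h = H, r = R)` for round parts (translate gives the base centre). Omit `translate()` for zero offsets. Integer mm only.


translate([186, 186, 0]) cylinder(h = 2192, r = 186);


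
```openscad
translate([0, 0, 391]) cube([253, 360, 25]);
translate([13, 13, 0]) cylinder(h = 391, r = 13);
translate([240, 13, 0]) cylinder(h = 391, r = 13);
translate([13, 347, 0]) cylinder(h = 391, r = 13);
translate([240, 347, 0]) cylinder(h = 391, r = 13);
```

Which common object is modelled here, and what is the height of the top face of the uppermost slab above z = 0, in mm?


A stool. The seat height is 416 mm.

A 253×360×25 slab at z = 391 on four corner cylinders — a stool. The seat top is 391 + 25 = 416 mm.


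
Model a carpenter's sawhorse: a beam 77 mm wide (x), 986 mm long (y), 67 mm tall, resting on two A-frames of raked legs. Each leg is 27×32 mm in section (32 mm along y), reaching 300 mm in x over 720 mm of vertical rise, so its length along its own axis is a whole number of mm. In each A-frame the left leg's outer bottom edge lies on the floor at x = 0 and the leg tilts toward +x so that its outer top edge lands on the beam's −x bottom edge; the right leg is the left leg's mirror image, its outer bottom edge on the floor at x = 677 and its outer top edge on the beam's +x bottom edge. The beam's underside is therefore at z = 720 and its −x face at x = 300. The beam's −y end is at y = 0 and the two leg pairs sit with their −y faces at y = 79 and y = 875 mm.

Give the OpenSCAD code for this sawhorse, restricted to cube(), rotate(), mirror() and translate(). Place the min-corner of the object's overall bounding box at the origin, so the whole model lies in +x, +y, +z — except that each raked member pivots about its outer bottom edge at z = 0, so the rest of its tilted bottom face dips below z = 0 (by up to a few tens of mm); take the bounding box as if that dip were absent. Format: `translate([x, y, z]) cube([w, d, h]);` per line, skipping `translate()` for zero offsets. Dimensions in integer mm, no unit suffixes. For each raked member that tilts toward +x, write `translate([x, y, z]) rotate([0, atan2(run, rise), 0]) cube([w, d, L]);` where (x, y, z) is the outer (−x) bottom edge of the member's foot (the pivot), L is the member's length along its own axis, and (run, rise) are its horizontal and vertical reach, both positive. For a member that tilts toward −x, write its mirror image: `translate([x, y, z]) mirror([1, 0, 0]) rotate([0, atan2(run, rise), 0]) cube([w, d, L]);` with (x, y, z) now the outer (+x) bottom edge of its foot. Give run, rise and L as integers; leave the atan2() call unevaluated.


translate([300, 0, 720]) cube([77, 986, 67]);
translate([0, 79, 0]) rotate([0, atan2(300, 720), 0]) cube([27, 32, 780]);
translate([677, 79, 0]) mirror([1, 0, 0]) rotate([0, atan2(300, 720), 0]) cube([27, 32, 780]);
translate([0, 875, 0]) rotate([0, atan2(300, 720), 0]) cube([27, 32, 780]);
translate([677, 875, 0]) mirror([1, 0, 0]) rotate([0, atan2(300, 720), 0]) cube([27, 32, 780]);


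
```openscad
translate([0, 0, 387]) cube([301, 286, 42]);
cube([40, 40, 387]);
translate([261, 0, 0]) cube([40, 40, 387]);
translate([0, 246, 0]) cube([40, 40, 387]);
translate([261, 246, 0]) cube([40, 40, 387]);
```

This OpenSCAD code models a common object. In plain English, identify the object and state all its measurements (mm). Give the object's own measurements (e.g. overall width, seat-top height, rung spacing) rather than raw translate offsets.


A simple wooden stool: a rectangular seat 301 mm (x) by 286 mm (y), 42 mm thick, top face at z = 429 mm, on four square legs, each 40×40 mm in cross-section. The legs rest on z = 0, each flush with a corner of the seat.


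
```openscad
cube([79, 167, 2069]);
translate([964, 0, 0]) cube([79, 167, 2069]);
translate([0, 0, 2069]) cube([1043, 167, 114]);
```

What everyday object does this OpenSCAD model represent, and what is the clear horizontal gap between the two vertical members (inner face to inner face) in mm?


A door frame. The clear opening width is 885 mm.

Two 2069 mm tall posts with a header on top — a door frame. The left jamb is 79 mm wide at x = 0; the right jamb starts at x = 964. The clear opening is 964 − 79 = 885 mm.


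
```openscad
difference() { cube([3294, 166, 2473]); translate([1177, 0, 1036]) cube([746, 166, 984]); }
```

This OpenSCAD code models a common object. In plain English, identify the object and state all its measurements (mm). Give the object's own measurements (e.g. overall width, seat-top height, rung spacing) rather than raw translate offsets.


A wall 3294 mm long (x), 166 mm thick (y), 2473 mm tall, with a rectangular window opening cut through it. The opening is 746 mm wide and 984 mm tall; its sill is at z = 1036 mm and its near (−x) edge is 1177 mm from the wall's −x end. The opening passes through the full wall thickness.


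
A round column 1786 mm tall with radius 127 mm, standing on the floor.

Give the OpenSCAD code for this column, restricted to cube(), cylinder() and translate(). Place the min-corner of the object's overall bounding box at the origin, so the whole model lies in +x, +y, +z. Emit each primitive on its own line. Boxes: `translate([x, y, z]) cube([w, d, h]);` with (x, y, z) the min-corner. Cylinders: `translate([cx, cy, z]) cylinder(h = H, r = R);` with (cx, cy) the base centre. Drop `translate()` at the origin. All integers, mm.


translate([127, 127, 0]) cylinder(h = 1786, r = 127);


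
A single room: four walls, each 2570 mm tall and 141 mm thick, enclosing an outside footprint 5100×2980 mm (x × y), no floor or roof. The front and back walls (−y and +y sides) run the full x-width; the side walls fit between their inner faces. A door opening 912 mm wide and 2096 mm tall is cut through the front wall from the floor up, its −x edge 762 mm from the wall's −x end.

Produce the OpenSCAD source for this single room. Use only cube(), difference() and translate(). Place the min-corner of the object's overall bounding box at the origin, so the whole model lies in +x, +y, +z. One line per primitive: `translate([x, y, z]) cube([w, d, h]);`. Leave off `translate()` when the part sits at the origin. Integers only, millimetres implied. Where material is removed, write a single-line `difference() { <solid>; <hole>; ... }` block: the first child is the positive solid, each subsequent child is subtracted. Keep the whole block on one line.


difference() { cube([5100, 141, 2570]); translate([762, 0, 0]) cube([912, 141, 2096]); }
translate([0, 2839, 0]) cube([5100, 141, 2570]);
translate([0, 141, 0]) cube([141, 2698, 2570]);
translate([4959, 141, 0]) cube([141, 2698, 2570]);


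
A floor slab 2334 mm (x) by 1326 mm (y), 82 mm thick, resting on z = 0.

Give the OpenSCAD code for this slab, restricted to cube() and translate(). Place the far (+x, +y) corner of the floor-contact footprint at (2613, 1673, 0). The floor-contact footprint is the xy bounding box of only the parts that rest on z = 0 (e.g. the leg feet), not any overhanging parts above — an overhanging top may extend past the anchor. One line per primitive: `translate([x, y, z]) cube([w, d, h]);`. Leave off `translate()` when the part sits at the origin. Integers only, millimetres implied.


translate([279, 347, 0]) cube([2334, 1326, 82]);


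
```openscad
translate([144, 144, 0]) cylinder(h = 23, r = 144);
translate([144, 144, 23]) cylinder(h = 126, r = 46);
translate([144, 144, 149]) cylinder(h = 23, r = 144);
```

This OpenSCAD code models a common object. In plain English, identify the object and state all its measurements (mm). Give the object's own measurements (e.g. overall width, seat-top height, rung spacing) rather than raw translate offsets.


A spool: two coaxial disc flanges of radius 144 mm and thickness 23 mm, joined by a core cylinder of radius 46 mm and height 126 mm. The lower flange rests on z = 0 and the three cylinders share a vertical axis.


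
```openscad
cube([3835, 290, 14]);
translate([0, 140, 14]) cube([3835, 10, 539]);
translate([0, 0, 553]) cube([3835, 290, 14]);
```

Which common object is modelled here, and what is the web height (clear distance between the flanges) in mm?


An I-beam. The web height is 539 mm.

Two wide flanges with a thin centred web — an I-beam. Overall 567 mm minus two 14 mm flanges gives a web of 567 − 2·14 = 539 mm.


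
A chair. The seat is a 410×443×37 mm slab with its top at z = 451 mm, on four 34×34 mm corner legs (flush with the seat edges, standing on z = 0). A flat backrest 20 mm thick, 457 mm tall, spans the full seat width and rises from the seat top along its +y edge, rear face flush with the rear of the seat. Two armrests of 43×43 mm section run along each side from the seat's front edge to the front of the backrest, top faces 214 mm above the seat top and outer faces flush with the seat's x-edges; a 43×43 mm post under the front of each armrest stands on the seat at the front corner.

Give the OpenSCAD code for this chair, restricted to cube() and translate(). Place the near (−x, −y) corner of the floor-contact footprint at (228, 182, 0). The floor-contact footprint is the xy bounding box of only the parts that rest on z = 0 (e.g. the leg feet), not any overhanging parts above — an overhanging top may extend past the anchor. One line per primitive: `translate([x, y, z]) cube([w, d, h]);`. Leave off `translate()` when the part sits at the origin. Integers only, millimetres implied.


// leg_h = 451 - 37 = 414
// arm post h = 214 - 43 = 171
translate([228, 182, 414]) cube([410, 443, 37]);
translate([228, 182, 0]) cube([34, 34, 414]);
translate([604, 182, 0]) cube([34, 34, 414]);
translate([228, 591, 0]) cube([34, 34, 414]);
translate([604, 591, 0]) cube([34, 34, 414]);
translate([228, 605, 451]) cube([410, 20, 457]);
translate([228, 182, 622]) cube([43, 423, 43]);
translate([595, 182, 622]) cube([43, 423, 43]);
translate([228, 182, 451]) cube([43, 43, 171]);
translate([595, 182, 451]) cube([43, 43, 171]);


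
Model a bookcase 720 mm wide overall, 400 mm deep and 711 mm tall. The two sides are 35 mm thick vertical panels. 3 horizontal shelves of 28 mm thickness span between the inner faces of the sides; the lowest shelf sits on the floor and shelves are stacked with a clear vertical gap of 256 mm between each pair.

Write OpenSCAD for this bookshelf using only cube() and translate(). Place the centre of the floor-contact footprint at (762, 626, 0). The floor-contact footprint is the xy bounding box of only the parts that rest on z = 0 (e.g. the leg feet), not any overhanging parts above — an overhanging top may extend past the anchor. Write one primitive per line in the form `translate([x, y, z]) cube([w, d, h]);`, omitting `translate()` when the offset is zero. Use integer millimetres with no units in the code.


translate([402, 426, 0]) cube([35, 400, 711]);
translate([1087, 426, 0]) cube([35, 400, 711]);
translate([437, 426, 0]) cube([650, 400, 28]);
translate([437, 426, 284]) cube([650, 400, 28]);
translate([437, 426, 568]) cube([650, 400, 28]);


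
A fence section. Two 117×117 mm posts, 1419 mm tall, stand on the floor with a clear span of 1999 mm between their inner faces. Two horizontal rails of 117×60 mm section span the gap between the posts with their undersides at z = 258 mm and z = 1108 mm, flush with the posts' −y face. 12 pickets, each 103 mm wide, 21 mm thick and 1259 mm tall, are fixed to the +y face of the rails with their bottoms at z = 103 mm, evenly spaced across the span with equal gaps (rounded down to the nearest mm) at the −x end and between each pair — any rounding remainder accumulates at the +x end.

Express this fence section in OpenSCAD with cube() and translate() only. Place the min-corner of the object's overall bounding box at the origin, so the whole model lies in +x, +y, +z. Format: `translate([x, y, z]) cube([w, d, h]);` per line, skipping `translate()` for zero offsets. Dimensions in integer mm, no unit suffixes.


cube([117, 117, 1419]);
translate([2116, 0, 0]) cube([117, 117, 1419]);
translate([117, 0, 258]) cube([1999, 117, 60]);
translate([117, 0, 1108]) cube([1999, 117, 60]);
translate([175, 117, 103]) cube([103, 21, 1259]);
translate([336, 117, 103]) cube([103, 21, 1259]);
translate([497, 117, 103]) cube([103, 21, 1259]);
translate([658, 117, 103]) cube([103, 21, 1259]);
translate([819, 117, 103]) cube([103, 21, 1259]);
translate([980, 117, 103]) cube([103, 21, 1259]);
translate([1141, 117, 103]) cube([103, 21, 1259]);
translate([1302, 117, 103]) cube([103, 21, 1259]);
translate([1463, 117, 103]) cube([103, 21, 1259]);
translate([1624, 117, 103]) cube([103, 21, 1259]);
translate([1785, 117, 103]) cube([103, 21, 1259]);
translate([1946, 117, 103]) cube([103, 21, 1259]);


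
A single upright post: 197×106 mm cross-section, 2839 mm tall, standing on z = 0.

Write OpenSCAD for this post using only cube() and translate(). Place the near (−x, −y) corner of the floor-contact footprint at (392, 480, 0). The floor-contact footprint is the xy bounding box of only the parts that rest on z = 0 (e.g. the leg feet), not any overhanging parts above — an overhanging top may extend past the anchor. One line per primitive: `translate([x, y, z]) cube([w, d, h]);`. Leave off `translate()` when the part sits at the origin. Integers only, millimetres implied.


translate([392, 480, 0]) cube([197, 106, 2839]);


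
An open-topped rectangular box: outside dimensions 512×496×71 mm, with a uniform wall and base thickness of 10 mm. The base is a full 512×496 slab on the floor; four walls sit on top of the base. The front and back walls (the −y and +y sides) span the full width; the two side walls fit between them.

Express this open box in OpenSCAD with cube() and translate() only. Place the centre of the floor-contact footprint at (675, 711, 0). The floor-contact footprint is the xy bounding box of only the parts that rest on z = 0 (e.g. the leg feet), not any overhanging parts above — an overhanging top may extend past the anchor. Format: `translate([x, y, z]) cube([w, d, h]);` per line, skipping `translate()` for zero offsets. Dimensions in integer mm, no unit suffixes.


translate([419, 463, 0]) cube([512, 496, 10]);
translate([419, 463, 10]) cube([512, 10, 61]);
translate([419, 949, 10]) cube([512, 10, 61]);
translate([419, 473, 10]) cube([10, 476, 61]);
translate([921, 473, 10]) cube([10, 476, 61]);


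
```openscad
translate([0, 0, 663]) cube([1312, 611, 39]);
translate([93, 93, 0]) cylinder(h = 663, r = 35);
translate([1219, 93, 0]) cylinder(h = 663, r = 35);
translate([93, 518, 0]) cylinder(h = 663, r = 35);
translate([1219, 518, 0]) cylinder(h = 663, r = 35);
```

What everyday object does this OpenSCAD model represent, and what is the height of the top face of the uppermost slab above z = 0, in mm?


A table. The table height is 702 mm.

A 1312×611×39 slab sits at z = 663 on four Ø70 mm round legs — a table. The top surface is at 663 + 39 = 702 mm.


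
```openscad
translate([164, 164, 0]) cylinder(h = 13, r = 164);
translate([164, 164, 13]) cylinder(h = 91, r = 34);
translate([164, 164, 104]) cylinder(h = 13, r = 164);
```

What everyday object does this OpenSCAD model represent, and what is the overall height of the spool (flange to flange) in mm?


A spool. The overall height is 117 mm.

Three coaxial cylinders, large–small–large — a spool. Two 13 mm flanges and a 91 mm core give 13 + 91 + 13 = 117 mm.


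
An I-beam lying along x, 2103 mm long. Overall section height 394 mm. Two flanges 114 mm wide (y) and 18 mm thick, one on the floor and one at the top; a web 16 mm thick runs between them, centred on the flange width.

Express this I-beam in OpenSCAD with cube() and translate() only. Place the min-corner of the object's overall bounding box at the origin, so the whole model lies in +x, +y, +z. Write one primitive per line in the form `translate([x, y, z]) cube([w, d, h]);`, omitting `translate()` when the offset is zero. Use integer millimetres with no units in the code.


cube([2103, 114, 18]);
translate([0, 49, 18]) cube([2103, 16, 358]);
translate([0, 0, 376]) cube([2103, 114, 18]);


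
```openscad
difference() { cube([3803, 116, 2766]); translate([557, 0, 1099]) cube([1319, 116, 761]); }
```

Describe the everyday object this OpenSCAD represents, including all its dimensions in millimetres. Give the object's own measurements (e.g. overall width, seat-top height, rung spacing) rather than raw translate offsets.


A wall 3803 mm long (x), 116 mm thick (y), 2766 mm tall, with a rectangular window opening cut through it. The opening is 1319 mm wide and 761 mm tall; its sill is at z = 1099 mm and its near (−x) edge is 557 mm from the wall's −x end. The opening passes through the full wall thickness.


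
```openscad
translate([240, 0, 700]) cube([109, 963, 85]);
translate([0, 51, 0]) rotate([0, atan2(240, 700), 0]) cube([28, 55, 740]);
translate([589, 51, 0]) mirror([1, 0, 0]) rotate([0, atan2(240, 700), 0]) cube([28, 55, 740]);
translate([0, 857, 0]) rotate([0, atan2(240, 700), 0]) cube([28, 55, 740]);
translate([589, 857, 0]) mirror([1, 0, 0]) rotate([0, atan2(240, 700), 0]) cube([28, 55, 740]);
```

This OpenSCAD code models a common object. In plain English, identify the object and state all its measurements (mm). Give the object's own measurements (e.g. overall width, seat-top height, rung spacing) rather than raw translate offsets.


A sawhorse. A 109×963×85 mm beam (x, y, z) sits on two A-frame leg pairs. Each pair is two raked legs of 28×55 mm section (55 mm along y) splaying symmetrically in x. Each leg rises 700 mm vertically over 240 mm of horizontal reach and is 740 mm long along its own axis. Every leg's outer bottom edge rests on the floor and its outer top edge meets a bottom edge of the beam — the left legs (tilting toward +x) meet the beam's −x bottom edge, the right legs (their mirror images, tilting toward −x) meet its +x bottom edge — so the leg tops tuck under the beam, the beam's underside is 700 mm above the floor, and the feet are 589 mm apart outside-to-outside with the beam centred between them. The two leg pairs are set in 51 mm from either end of the beam.


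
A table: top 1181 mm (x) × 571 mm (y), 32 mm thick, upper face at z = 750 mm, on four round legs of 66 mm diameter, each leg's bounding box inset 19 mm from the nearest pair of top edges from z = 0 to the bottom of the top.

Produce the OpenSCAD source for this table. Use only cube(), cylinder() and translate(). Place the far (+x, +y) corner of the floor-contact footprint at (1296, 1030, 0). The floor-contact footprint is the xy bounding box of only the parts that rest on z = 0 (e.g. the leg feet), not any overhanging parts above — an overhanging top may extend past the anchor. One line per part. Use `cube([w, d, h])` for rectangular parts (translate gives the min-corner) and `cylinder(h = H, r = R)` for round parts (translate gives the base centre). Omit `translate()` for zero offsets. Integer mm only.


// leg_h = 750 - 32 = 718
translate([134, 478, 718]) cube([1181, 571, 32]);
translate([186, 530, 0]) cylinder(h = 718, r = 33);
translate([1263, 530, 0]) cylinder(h = 718, r = 33);
translate([186, 997, 0]) cylinder(h = 718, r = 33);
translate([1263, 997, 0]) cylinder(h = 718, r = 33);


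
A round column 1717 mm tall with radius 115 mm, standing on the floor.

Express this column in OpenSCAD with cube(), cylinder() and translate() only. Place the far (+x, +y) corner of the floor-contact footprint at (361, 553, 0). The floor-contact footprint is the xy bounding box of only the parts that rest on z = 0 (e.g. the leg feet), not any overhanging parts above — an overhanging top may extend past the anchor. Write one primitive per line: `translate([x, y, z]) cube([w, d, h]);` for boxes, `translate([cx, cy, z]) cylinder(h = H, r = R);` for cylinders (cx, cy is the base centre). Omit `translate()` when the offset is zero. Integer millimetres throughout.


translate([246, 438, 0]) cylinder(h = 1717, r = 115);


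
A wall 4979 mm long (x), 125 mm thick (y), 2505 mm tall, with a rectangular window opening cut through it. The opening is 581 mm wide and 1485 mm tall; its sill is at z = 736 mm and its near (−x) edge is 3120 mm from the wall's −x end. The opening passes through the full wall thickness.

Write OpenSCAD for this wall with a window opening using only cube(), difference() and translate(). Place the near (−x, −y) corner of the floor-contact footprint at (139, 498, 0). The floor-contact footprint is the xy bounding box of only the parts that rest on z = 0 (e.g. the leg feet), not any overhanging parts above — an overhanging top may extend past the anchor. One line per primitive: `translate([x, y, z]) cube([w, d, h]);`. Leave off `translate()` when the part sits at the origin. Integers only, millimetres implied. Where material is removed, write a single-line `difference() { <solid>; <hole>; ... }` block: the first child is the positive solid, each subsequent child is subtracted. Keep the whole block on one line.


difference() { translate([139, 498, 0]) cube([4979, 125, 2505]); translate([3259, 498, 736]) cube([581, 125, 1485]); }


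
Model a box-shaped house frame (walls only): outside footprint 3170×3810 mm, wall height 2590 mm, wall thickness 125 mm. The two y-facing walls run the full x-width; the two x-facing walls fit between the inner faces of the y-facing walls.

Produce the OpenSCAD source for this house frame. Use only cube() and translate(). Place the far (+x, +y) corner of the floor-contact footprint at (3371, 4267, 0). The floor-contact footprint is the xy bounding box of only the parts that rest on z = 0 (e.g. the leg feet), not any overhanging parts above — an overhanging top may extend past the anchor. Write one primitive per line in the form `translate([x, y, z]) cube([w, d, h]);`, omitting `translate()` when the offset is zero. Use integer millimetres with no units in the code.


translate([201, 457, 0]) cube([3170, 125, 2590]);
translate([201, 4142, 0]) cube([3170, 125, 2590]);
translate([201, 582, 0]) cube([125, 3560, 2590]);
translate([3246, 582, 0]) cube([125, 3560, 2590]);


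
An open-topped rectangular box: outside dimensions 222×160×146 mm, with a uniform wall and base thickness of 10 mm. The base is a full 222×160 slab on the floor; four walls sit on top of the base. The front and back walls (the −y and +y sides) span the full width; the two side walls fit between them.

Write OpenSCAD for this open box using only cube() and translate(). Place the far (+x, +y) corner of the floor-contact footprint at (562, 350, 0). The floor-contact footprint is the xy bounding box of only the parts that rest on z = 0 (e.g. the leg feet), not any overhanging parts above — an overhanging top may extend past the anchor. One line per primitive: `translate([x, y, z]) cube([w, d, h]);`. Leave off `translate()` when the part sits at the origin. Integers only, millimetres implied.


translate([340, 190, 0]) cube([222, 160, 10]);
translate([340, 190, 10]) cube([222, 10, 136]);
translate([340, 340, 10]) cube([222, 10, 136]);
translate([340, 200, 10]) cube([10, 140, 136]);
translate([552, 200, 10]) cube([10, 140, 136]);


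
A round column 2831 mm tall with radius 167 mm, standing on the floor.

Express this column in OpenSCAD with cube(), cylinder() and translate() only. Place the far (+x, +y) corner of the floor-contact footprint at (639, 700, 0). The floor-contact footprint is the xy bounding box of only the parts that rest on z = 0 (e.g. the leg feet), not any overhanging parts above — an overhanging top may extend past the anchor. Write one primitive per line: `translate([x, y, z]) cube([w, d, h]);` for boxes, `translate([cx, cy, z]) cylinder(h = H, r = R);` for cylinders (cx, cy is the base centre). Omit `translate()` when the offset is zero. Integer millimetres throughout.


translate([472, 533, 0]) cylinder(h = 2831, r = 167);


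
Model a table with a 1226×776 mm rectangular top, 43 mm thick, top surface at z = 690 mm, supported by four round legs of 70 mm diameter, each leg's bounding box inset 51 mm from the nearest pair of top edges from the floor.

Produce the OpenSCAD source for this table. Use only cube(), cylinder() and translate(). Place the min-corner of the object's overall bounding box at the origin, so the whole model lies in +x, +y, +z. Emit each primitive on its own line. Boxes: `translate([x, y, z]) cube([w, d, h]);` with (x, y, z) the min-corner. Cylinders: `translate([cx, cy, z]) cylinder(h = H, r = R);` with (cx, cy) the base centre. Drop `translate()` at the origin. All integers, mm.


// leg_h = 690 - 43 = 647
translate([0, 0, 647]) cube([1226, 776, 43]);
translate([86, 86, 0]) cylinder(h = 647, r = 35);
translate([1140, 86, 0]) cylinder(h = 647, r = 35);
translate([86, 690, 0]) cylinder(h = 647, r = 35);
translate([1140, 690, 0]) cylinder(h = 647, r = 35);


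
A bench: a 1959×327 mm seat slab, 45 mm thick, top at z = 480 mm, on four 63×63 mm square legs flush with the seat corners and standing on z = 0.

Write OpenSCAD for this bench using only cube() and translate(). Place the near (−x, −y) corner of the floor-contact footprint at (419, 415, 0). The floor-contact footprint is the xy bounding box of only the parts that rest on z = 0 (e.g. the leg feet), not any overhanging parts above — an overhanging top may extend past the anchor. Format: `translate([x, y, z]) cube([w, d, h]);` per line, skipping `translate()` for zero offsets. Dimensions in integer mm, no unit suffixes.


// leg_h = 480 − 45 = 435
translate([419, 415, 435]) cube([1959, 327, 45]);
translate([419, 415, 0]) cube([63, 63, 435]);
translate([419, 679, 0]) cube([63, 63, 435]);
translate([2315, 415, 0]) cube([63, 63, 435]);
translate([2315, 679, 0]) cube([63, 63, 435]);
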